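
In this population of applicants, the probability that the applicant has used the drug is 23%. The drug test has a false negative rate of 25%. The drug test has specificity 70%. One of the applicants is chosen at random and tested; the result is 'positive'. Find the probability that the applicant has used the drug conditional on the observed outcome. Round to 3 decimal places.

Let H be the event that the applicant has used the drug. P(H) = 0.23, so P(¬H) = 0.77. With E the 'positive' result, P(E|H) = 0.75 and P(E|¬H) = 0.3.
P(E) = 0.75·0.23 + 0.3·0.77 = 0.17250 + 0.23100 = 0.40350.
By Bayes' theorem, P(H|E) = 0.17250 / 0.40350 = 0.428.

P(H | E) ≈ 0.428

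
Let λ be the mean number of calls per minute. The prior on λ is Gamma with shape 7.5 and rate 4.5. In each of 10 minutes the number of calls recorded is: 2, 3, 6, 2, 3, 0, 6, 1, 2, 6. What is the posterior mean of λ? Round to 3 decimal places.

Total count ∑xᵢ = 31 over n = 10 minutes.
Gamma is conjugate to the Poisson likelihood: posterior is Gamma(shape = 7.5+31 = 38.5, rate = 4.5+10 = 14.5).
Posterior mean = shape/rate = 38.5/14.5 = 2.655.

Posterior mean ≈ 2.655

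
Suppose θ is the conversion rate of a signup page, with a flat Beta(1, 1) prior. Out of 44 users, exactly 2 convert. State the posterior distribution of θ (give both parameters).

Observing 2 successes and 42 failures updates Beta(1, 1) by adding the success and failure counts to the two shape parameters: α = 1+2 = 3, β = 1+42 = 43.

Posterior: Beta(3, 43)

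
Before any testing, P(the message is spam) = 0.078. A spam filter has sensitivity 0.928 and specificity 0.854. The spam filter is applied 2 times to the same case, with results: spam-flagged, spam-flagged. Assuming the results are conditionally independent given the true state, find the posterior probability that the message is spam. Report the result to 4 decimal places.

Posterior P(H) ≈ 0.7736

Let H be the event that the message is spam; start with P(H) = 0.078. P('spam-flagged'|H) = 0.928, P('spam-flagged'|¬H) = 0.146.
Update on result 1 ('spam-flagged'): P(H) ← 0.928·0.0780 / (0.928·0.0780 + 0.146·0.9220) = 0.072384/0.20700 = 0.3497.
Update on result 2 ('spam-flagged'): P(H) ← 0.928·0.3497 / (0.928·0.3497 + 0.146·0.6503) = 0.32451/0.41946 = 0.7736.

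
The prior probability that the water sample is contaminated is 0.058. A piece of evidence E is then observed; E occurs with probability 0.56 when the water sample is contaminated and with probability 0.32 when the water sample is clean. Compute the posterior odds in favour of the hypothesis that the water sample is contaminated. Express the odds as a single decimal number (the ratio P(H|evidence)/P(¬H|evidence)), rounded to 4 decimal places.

Posterior odds ≈ 0.1077

Prior odds = 0.058/(1−0.058) = 0.061571.
Likelihood ratio for E = 0.56/0.32 = 1.7500.
Posterior odds = prior odds × LR = 0.10775.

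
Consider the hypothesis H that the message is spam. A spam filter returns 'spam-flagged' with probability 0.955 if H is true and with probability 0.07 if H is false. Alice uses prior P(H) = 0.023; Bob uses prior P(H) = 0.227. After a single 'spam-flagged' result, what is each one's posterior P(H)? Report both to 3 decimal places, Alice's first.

Alice: 0.243; Bob: 0.800

The likelihood ratio for a 'spam-flagged' result is 0.955/0.07 = 13.643.
Alice: prior odds 0.023/0.977 = 0.023541; posterior odds 0.32117; posterior probability 0.243.
Bob: prior odds 0.227/0.773 = 0.29366; posterior odds 4.0064; posterior probability 0.800.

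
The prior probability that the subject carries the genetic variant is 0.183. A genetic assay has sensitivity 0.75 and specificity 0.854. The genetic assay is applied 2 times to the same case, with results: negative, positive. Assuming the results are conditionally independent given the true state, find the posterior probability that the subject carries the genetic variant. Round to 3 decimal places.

With H the event that the subject carries the genetic variant, the joint likelihood of the observed sequence is P(data|H) = 0.25·0.75 = 0.18750 and P(data|¬H) = 0.854·0.146 = 0.12468.
Bayes: P(H|data) = 0.183·0.18750 / (0.183·0.18750 + 0.817·0.12468) = 0.034312/0.13618 = 0.2520.

Posterior P(H) ≈ 0.252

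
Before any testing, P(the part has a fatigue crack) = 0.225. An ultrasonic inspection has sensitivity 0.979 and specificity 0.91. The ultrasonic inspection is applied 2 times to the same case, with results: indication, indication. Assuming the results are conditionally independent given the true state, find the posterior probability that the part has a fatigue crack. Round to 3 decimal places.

Posterior P(H) ≈ 0.972

With H the event that the part has a fatigue crack, the joint likelihood of the observed sequence is P(data|H) = 0.979·0.979 = 0.95844 and P(data|¬H) = 0.09·0.09 = 0.0081000.
Bayes: P(H|data) = 0.225·0.95844 / (0.225·0.95844 + 0.775·0.0081000) = 0.21565/0.22193 = 0.9717.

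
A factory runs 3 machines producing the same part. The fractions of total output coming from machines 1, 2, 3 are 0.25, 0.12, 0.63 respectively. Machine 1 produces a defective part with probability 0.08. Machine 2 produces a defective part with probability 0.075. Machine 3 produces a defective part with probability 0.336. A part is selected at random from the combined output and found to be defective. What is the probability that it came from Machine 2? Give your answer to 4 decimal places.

Tabulate prior·likelihood by source: [1] prior 0.25, lik 0.08, product 0.02000; [2] prior 0.12, lik 0.075, product 0.009000; [3] prior 0.63, lik 0.336, product 0.2117.
Normalizing constant = 0.24068; the posterior for Machine 2 is its product over the sum, 0.009000/0.24068 = 0.0374.

Posterior probability ≈ 0.0374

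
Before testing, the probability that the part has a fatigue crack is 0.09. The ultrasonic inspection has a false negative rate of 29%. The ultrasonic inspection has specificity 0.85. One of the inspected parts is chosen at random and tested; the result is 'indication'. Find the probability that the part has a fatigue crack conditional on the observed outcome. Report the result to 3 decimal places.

P(H | E) ≈ 0.319

Write H for 'the part has a fatigue crack'. Prior odds H:¬H = 0.09/0.91 = 0.098901. For the 'indication' outcome, the likelihood ratio is 0.71/0.15 = 4.7333.
Posterior odds = 0.098901 × 4.7333 = 0.46813, so P(H|E) = 0.46813/(1+0.46813) = 0.319.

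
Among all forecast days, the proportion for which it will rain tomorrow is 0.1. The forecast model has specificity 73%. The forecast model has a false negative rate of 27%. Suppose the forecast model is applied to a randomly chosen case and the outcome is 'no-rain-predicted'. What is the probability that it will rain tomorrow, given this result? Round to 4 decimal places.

Write H for 'it will rain tomorrow'. Prior odds H:¬H = 0.1/0.9 = 0.11111. For the 'no-rain-predicted' outcome, the likelihood ratio is 0.27/0.73 = 0.36986.
Posterior odds = 0.11111 × 0.36986 = 0.041096, so P(H|E) = 0.041096/(1+0.041096) = 0.0395.

P(H | E) ≈ 0.0395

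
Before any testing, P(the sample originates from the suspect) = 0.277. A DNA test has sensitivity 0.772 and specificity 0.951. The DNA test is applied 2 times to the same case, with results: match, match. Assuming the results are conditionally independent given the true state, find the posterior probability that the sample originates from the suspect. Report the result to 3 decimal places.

With H the event that the sample originates from the suspect, the joint likelihood of the observed sequence is P(data|H) = 0.772·0.772 = 0.59598 and P(data|¬H) = 0.049·0.049 = 0.0024010.
Bayes: P(H|data) = 0.277·0.59598 / (0.277·0.59598 + 0.723·0.0024010) = 0.16509/0.16682 = 0.9896.

Posterior P(H) ≈ 0.990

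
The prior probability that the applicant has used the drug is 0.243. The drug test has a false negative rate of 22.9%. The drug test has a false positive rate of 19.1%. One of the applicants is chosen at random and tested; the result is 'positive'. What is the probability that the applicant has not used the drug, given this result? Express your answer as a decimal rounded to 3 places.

P(¬H | E) ≈ 0.436

Write H for 'the applicant has used the drug'. Prior odds H:¬H = 0.243/0.757 = 0.32100. For the 'positive' outcome, the likelihood ratio is 0.771/0.191 = 4.0366.
Posterior odds = 0.32100 × 4.0366 = 1.2958, so P(H|E) = 1.2958/(1+1.2958) = 0.564. Then P(¬H|E) = 1 − 0.564 = 0.436.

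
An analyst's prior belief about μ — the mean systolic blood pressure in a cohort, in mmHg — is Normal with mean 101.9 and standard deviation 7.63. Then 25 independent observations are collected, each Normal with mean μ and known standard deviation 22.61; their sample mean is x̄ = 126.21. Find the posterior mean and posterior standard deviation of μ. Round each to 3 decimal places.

Posterior mean ≈ 119.891; posterior SD ≈ 3.890

Prior precision 1/τ₀² = 1/7.63² = 0.0171771; data precision n/σ² = 25/22.61² = 0.0489034.
Posterior precision = 0.0171771 + 0.0489034 = 0.0660805, giving posterior SD = 1/√0.0660805 = 3.890.
Posterior mean = (0.0171771·101.9 + 0.0489034·126.21) / 0.0660805 = 119.891.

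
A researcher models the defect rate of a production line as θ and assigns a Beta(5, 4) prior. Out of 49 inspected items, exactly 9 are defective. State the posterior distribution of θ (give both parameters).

Posterior: Beta(14, 44)

The binomial likelihood is conjugate to the Beta prior: with 9 successes and 40 failures, the posterior is Beta(5+9, 4+40) = Beta(14, 44).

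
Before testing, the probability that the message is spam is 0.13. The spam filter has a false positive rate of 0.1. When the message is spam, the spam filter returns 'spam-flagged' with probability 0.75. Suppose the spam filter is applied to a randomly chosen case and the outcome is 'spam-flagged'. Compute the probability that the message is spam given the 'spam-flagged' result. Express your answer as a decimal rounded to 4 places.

Write H for 'the message is spam'. Prior odds H:¬H = 0.13/0.87 = 0.14943. For the 'spam-flagged' outcome, the likelihood ratio is 0.75/0.1 = 7.5000.
Posterior odds = 0.14943 × 7.5000 = 1.1207, so P(H|E) = 1.1207/(1+1.1207) = 0.5285.

P(H | E) ≈ 0.5285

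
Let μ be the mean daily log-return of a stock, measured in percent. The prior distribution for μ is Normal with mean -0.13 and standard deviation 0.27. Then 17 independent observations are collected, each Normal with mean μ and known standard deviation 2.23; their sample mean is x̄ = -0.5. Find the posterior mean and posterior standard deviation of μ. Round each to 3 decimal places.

Posterior mean ≈ -0.204; posterior SD ≈ 0.242

With known σ, the Normal prior is conjugate. Weight on the data is w = (n/σ²)/(n/σ² + 1/τ₀²) = 3.41853/(3.41853+13.7174) = 0.19949.
Posterior mean = w·x̄ + (1−w)·μ₀ = 0.19949·-0.5 + 0.80051·-0.13 = -0.204. Posterior variance = 1/(3.41853+13.7174) = 0.0583568, so SD = 0.242.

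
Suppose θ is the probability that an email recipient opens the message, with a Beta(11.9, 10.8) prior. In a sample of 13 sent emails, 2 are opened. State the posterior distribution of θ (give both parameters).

Posterior: Beta(13.9, 21.8)

Observing 2 successes and 11 failures updates Beta(11.9, 10.8) by adding the success and failure counts to the two shape parameters: α = 11.9+2 = 13.9, β = 10.8+11 = 21.8.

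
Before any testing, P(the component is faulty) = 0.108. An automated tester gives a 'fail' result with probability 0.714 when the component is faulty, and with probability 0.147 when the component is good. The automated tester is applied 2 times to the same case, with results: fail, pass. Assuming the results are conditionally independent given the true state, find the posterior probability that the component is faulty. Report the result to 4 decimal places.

Let H be the event that the component is faulty; start with P(H) = 0.108. P('fail'|H) = 0.714, P('fail'|¬H) = 0.147.
Update on result 1 ('fail'): P(H) ← 0.714·0.1080 / (0.714·0.1080 + 0.147·0.8920) = 0.077112/0.20824 = 0.3703.
Update on result 2 ('pass'): P(H) ← 0.286·0.3703 / (0.286·0.3703 + 0.853·0.6297) = 0.10591/0.64303 = 0.1647.

Posterior P(H) ≈ 0.1647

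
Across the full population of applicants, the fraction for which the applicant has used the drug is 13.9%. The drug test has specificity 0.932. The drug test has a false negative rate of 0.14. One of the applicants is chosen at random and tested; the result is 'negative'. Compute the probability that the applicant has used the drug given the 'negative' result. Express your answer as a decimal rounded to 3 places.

P(H | E) ≈ 0.024

Let H be the event that the applicant has used the drug. P(H) = 0.139, so P(¬H) = 0.861. With E the 'negative' result, P(E|H) = 0.14 and P(E|¬H) = 0.932.
P(E) = 0.14·0.139 + 0.932·0.861 = 0.019460 + 0.80245 = 0.82191.
By Bayes' theorem, P(H|E) = 0.019460 / 0.82191 = 0.024.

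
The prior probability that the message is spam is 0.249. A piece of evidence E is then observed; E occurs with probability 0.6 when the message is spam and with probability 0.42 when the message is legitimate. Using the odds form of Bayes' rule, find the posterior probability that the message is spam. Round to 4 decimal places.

Posterior probability ≈ 0.3214

Prior odds = 0.249/(1−0.249) = 0.33156. In log-odds, ln(0.33156) = -1.1040.
Add log likelihood ratio: ln(1.4286) = 0.35667.
Posterior log-odds = -0.74728, so posterior odds = exp(-0.74728) = 0.47365. Converting, P(H|E) = 0.47365/1.4737 = 0.3214.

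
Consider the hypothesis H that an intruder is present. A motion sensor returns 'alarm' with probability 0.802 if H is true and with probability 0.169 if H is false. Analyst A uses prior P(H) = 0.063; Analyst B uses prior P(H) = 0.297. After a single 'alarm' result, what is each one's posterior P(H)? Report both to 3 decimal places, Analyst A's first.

The likelihood ratio for an 'alarm' result is 0.802/0.169 = 4.7456.
Analyst A: prior odds 0.063/0.937 = 0.067236; posterior odds 0.31907; posterior probability 0.242.
Analyst B: prior odds 0.297/0.703 = 0.42248; posterior odds 2.0049; posterior probability 0.667.

Analyst A: 0.242; Analyst B: 0.667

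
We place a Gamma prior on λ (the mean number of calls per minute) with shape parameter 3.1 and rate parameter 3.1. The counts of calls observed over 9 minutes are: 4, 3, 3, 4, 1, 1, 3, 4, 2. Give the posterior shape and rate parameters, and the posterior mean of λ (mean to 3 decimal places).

Posterior: Gamma(shape=28.1, rate=12.1); mean ≈ 2.322

The Poisson likelihood adds the total count to the shape and the number of exposure periods to the rate. Here ∑xᵢ = 25 and n = 9, so shape 3.1→28.1 and rate 3.1→12.1.
Posterior mean = shape/rate = 28.1/12.1 = 2.322.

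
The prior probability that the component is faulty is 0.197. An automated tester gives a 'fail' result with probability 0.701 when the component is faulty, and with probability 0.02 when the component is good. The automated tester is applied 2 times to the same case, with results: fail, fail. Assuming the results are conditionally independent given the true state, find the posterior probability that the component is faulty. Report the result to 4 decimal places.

With H the event that the component is faulty, the joint likelihood of the observed sequence is P(data|H) = 0.701·0.701 = 0.49140 and P(data|¬H) = 0.02·0.02 = 0.00040000.
Bayes: P(H|data) = 0.197·0.49140 / (0.197·0.49140 + 0.803·0.00040000) = 0.096806/0.097127 = 0.9967.

Posterior P(H) ≈ 0.9967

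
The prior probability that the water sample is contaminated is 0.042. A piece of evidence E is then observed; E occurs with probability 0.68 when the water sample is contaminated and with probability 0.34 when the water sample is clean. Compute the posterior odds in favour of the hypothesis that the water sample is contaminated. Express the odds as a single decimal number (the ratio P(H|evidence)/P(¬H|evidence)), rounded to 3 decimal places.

Posterior odds ≈ 0.088

Prior odds = 0.042/(1−0.042) = 0.043841. In log-odds, ln(0.043841) = -3.1272.
Add log likelihood ratio: ln(2.0000) = 0.69315.
Posterior log-odds = -2.4340, so posterior odds = exp(-2.4340) = 0.087683.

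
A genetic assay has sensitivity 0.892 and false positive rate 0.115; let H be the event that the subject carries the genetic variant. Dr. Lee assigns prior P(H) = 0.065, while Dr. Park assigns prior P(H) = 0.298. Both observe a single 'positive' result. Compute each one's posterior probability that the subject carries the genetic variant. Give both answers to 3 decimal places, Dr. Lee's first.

Dr. Lee: 0.350; Dr. Park: 0.767

The likelihood ratio for a 'positive' result is 0.892/0.115 = 7.7565.
Dr. Lee: prior odds 0.065/0.935 = 0.069519; posterior odds 0.53922; posterior probability 0.350.
Dr. Park: prior odds 0.298/0.702 = 0.42450; posterior odds 3.2927; posterior probability 0.767.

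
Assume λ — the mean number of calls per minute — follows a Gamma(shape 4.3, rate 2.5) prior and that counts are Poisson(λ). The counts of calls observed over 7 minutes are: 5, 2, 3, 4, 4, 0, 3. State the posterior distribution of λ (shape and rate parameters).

The Poisson likelihood adds the total count to the shape and the number of exposure periods to the rate. Here ∑xᵢ = 21 and n = 7, so shape 4.3→25.3 and rate 2.5→9.5.

Posterior: Gamma(shape=25.3, rate=9.5)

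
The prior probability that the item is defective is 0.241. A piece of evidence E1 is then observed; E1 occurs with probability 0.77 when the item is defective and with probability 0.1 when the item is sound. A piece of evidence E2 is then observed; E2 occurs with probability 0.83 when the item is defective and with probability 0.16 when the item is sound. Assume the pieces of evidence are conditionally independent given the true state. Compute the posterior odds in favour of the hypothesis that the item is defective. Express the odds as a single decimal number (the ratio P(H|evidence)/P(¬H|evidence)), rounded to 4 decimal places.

Prior odds = 0.241/(1−0.241) = 0.31752. In log-odds, ln(0.31752) = -1.1472.
Add log likelihood ratios: ln(7.7000) + ln(5.1875) = 3.6875.
Posterior log-odds = 2.5403, so posterior odds = exp(2.5403) = 12.683.

Posterior odds ≈ 12.6831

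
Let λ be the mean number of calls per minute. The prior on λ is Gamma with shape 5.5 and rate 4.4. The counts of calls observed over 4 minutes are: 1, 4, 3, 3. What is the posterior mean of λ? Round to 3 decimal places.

The Poisson likelihood adds the total count to the shape and the number of exposure periods to the rate. Here ∑xᵢ = 11 and n = 4, so shape 5.5→16.5 and rate 4.4→8.4.
E[λ | data] = 16.5/8.4 = 1.964.

Posterior mean ≈ 1.964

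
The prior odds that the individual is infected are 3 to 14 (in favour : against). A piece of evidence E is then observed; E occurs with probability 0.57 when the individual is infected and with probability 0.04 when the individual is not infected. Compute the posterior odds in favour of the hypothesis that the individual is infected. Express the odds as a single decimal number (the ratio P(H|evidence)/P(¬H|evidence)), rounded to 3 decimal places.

Prior odds = 3/14 = 0.21429. In log-odds, ln(0.21429) = -1.5404.
Add log likelihood ratio: ln(14.250) = 2.6568.
Posterior log-odds = 1.1163, so posterior odds = exp(1.1163) = 3.0536.

Posterior odds ≈ 3.054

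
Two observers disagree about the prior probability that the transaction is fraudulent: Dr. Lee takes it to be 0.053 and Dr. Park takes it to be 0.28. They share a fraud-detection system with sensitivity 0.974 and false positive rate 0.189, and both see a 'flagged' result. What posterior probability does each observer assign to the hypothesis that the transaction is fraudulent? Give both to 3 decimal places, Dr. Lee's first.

Dr. Lee: 0.224; Dr. Park: 0.667

P('+'|H) = 0.974, P('+'|¬H) = 0.189.
Dr. Lee: numerator 0.974·0.053 = 0.051622; evidence = 0.051622+0.189·0.947 = 0.23061; posterior = 0.224.
Dr. Park: numerator 0.974·0.28 = 0.27272; evidence = 0.27272+0.189·0.72 = 0.40880; posterior = 0.667.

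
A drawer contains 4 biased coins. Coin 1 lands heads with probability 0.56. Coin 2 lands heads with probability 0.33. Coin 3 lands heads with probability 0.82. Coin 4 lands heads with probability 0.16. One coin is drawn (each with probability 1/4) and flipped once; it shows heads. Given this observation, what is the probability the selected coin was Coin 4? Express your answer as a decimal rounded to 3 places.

Posterior probability ≈ 0.086

Tabulate prior·likelihood by source: [1] prior 0.25, lik 0.56, product 0.1400; [2] prior 0.25, lik 0.33, product 0.08250; [3] prior 0.25, lik 0.82, product 0.2050; [4] prior 0.25, lik 0.16, product 0.04000.
Normalizing constant = 0.46750; the posterior for Coin 4 is its product over the sum, 0.04000/0.46750 = 0.086.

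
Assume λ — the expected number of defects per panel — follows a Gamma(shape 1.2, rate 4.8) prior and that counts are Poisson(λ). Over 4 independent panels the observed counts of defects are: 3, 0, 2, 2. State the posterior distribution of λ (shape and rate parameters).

Posterior: Gamma(shape=8.2, rate=8.8)

Total count ∑xᵢ = 7 over n = 4 panels.
Gamma is conjugate to the Poisson likelihood: posterior is Gamma(shape = 1.2+7 = 8.2, rate = 4.8+4 = 8.8).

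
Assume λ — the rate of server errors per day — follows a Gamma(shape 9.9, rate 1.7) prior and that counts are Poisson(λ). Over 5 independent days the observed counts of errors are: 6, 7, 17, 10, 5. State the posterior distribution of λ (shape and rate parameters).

Posterior: Gamma(shape=54.9, rate=6.7)

The Poisson likelihood adds the total count to the shape and the number of exposure periods to the rate. Here ∑xᵢ = 45 and n = 5, so shape 9.9→54.9 and rate 1.7→6.7.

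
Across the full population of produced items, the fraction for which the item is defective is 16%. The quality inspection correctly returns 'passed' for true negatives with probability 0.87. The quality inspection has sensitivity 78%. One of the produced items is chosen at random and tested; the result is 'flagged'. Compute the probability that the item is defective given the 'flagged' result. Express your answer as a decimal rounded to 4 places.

P(H | E) ≈ 0.5333

Write H for 'the item is defective'. Prior odds H:¬H = 0.16/0.84 = 0.19048. For the 'flagged' outcome, the likelihood ratio is 0.78/0.13 = 6.0000.
Posterior odds = 0.19048 × 6.0000 = 1.1429, so P(H|E) = 1.1429/(1+1.1429) = 0.5333.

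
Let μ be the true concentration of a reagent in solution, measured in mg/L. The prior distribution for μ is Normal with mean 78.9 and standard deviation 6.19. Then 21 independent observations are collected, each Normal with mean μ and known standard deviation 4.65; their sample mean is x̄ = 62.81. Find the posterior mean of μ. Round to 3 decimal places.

Posterior mean ≈ 63.231

With known σ, the Normal prior is conjugate. Weight on the data is w = (n/σ²)/(n/σ² + 1/τ₀²) = 0.971211/(0.971211+0.0260987) = 0.97383.
Posterior mean = w·x̄ + (1−w)·μ₀ = 0.97383·62.81 + 0.026169·78.9 = 63.231.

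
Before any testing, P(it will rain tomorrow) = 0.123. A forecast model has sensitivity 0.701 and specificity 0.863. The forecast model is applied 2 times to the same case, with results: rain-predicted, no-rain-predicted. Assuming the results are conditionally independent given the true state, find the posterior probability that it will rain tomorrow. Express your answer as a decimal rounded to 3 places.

Posterior P(H) ≈ 0.199

Let H be the event that it will rain tomorrow; start with P(H) = 0.123. P('rain-predicted'|H) = 0.701, P('rain-predicted'|¬H) = 0.137.
Update on result 1 ('rain-predicted'): P(H) ← 0.701·0.1230 / (0.701·0.1230 + 0.137·0.8770) = 0.086223/0.20637 = 0.4178.
Update on result 2 ('no-rain-predicted'): P(H) ← 0.299·0.4178 / (0.299·0.4178 + 0.863·0.5822) = 0.12492/0.62736 = 0.1991.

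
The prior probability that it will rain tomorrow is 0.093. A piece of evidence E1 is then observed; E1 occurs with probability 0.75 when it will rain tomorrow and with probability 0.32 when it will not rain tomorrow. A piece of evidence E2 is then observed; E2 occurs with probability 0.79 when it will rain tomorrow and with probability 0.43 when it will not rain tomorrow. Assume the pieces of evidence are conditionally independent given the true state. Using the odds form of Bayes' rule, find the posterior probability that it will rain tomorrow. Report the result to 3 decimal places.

Prior odds = 0.093/(1−0.093) = 0.10254. In log-odds, ln(0.10254) = -2.2775.
Add log likelihood ratios: ln(2.3438) + ln(1.8372) = 1.4600.
Posterior log-odds = -0.81754, so posterior odds = exp(-0.81754) = 0.44152. Converting, P(H|E) = 0.44152/1.4415 = 0.306.

Posterior probability ≈ 0.306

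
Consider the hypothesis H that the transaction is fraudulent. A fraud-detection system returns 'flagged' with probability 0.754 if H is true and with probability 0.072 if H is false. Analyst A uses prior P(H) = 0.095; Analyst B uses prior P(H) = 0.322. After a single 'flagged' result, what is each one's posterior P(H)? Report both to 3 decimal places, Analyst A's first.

P('+'|H) = 0.754, P('+'|¬H) = 0.072.
Analyst A: numerator 0.754·0.095 = 0.071630; evidence = 0.071630+0.072·0.905 = 0.13679; posterior = 0.524.
Analyst B: numerator 0.754·0.322 = 0.24279; evidence = 0.24279+0.072·0.678 = 0.29160; posterior = 0.833.

Analyst A: 0.524; Analyst B: 0.833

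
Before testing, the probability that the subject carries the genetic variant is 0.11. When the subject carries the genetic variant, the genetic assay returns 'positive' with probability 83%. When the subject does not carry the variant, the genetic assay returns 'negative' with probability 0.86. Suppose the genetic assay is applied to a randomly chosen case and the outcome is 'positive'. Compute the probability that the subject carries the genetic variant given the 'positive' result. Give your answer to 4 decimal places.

Write H for 'the subject carries the genetic variant'. Prior odds H:¬H = 0.11/0.89 = 0.12360. For the 'positive' outcome, the likelihood ratio is 0.83/0.14 = 5.9286.
Posterior odds = 0.12360 × 5.9286 = 0.73274, so P(H|E) = 0.73274/(1+0.73274) = 0.4229.

P(H | E) ≈ 0.4229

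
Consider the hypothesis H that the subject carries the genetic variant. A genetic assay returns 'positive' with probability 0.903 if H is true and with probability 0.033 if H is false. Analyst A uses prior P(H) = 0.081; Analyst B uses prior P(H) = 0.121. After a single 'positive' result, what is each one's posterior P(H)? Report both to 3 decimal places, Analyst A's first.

Analyst A: 0.707; Analyst B: 0.790

P('+'|H) = 0.903, P('+'|¬H) = 0.033.
Analyst A: numerator 0.903·0.081 = 0.073143; evidence = 0.073143+0.033·0.919 = 0.10347; posterior = 0.707.
Analyst B: numerator 0.903·0.121 = 0.10926; evidence = 0.10926+0.033·0.879 = 0.13827; posterior = 0.790.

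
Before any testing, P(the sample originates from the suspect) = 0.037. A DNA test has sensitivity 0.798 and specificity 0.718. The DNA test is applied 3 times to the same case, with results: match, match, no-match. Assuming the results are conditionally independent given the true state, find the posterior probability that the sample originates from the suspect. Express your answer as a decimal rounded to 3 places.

Let H be the event that the sample originates from the suspect; start with P(H) = 0.037. P('match'|H) = 0.798, P('match'|¬H) = 0.282.
Update on result 1 ('match'): P(H) ← 0.798·0.0370 / (0.798·0.0370 + 0.282·0.9630) = 0.029526/0.30109 = 0.0981.
Update on result 2 ('match'): P(H) ← 0.798·0.0981 / (0.798·0.0981 + 0.282·0.9019) = 0.078254/0.33260 = 0.2353.
Update on result 3 ('no-match'): P(H) ← 0.202·0.2353 / (0.202·0.2353 + 0.718·0.7647) = 0.047527/0.59660 = 0.0797.

Posterior P(H) ≈ 0.080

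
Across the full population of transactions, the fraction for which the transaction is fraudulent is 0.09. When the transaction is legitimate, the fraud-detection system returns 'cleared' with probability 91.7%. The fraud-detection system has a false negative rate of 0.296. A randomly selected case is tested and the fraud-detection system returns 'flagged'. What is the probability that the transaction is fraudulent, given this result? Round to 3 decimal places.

P(H | E) ≈ 0.456

Let H be the event that the transaction is fraudulent. P(H) = 0.09, so P(¬H) = 0.91. With E the 'flagged' result, P(E|H) = 0.704 and P(E|¬H) = 0.083.
P(E) = 0.704·0.09 + 0.083·0.91 = 0.063360 + 0.075530 = 0.13889.
By Bayes' theorem, P(H|E) = 0.063360 / 0.13889 = 0.456.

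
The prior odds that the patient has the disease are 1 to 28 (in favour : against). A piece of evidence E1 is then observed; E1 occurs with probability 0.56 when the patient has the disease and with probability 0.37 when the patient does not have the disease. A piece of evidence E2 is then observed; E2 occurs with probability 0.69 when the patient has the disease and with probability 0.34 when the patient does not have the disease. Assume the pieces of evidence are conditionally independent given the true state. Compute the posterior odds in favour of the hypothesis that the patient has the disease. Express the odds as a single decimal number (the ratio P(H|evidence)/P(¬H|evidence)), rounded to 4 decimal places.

Posterior odds ≈ 0.1097

Prior odds = 1/28 = 0.035714. In log-odds, ln(0.035714) = -3.3322.
Add log likelihood ratios: ln(1.5135) + ln(2.0294) = 1.1222.
Posterior log-odds = -2.2100, so posterior odds = exp(-2.2100) = 0.10970.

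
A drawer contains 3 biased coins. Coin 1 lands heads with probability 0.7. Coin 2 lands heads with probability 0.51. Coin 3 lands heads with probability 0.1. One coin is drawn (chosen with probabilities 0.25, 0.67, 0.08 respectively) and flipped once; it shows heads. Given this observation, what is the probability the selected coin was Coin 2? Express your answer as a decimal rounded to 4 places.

Tabulate prior·likelihood by source: [1] prior 0.25, lik 0.7, product 0.1750; [2] prior 0.67, lik 0.51, product 0.3417; [3] prior 0.08, lik 0.1, product 0.008000.
Normalizing constant = 0.52470; the posterior for Coin 2 is its product over the sum, 0.3417/0.52470 = 0.6512.

Posterior probability ≈ 0.6512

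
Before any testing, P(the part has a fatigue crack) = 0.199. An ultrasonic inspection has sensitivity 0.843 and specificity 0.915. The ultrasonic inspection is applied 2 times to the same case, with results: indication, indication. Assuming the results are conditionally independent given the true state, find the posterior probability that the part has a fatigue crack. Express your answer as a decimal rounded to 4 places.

With H the event that the part has a fatigue crack, the joint likelihood of the observed sequence is P(data|H) = 0.843·0.843 = 0.71065 and P(data|¬H) = 0.085·0.085 = 0.0072250.
Bayes: P(H|data) = 0.199·0.71065 / (0.199·0.71065 + 0.801·0.0072250) = 0.14142/0.14721 = 0.9607.

Posterior P(H) ≈ 0.9607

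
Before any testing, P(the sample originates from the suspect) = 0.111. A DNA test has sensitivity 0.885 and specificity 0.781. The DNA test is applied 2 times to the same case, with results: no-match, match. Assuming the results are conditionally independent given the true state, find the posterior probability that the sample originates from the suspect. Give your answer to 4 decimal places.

Posterior P(H) ≈ 0.0692

With H the event that the sample originates from the suspect, the joint likelihood of the observed sequence is P(data|H) = 0.115·0.885 = 0.10178 and P(data|¬H) = 0.781·0.219 = 0.17104.
Bayes: P(H|data) = 0.111·0.10178 / (0.111·0.10178 + 0.889·0.17104) = 0.011297/0.16335 = 0.0692.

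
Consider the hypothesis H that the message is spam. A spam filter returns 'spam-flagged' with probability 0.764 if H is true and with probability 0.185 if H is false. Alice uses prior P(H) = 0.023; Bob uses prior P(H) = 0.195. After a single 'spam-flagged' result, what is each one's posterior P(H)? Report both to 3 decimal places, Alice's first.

Alice: 0.089; Bob: 0.500

P('+'|H) = 0.764, P('+'|¬H) = 0.185.
Alice: numerator 0.764·0.023 = 0.017572; evidence = 0.017572+0.185·0.977 = 0.19832; posterior = 0.089.
Bob: numerator 0.764·0.195 = 0.14898; evidence = 0.14898+0.185·0.805 = 0.29790; posterior = 0.500.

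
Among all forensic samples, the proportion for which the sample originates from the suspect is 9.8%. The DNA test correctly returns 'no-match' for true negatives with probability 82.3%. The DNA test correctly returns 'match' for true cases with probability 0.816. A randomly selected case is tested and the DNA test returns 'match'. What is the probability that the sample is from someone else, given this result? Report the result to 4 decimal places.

P(¬H | E) ≈ 0.6663

Write H for 'the sample originates from the suspect'. Prior odds H:¬H = 0.098/0.902 = 0.10865. For the 'match' outcome, the likelihood ratio is 0.816/0.177 = 4.6102.
Posterior odds = 0.10865 × 4.6102 = 0.50088, so P(H|E) = 0.50088/(1+0.50088) = 0.3337. Then P(¬H|E) = 1 − 0.3337 = 0.6663.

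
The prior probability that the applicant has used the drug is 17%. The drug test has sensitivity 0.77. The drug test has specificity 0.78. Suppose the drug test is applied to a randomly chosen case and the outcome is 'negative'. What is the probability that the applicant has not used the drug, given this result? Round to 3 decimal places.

Write H for 'the applicant has used the drug'. Prior odds H:¬H = 0.17/0.83 = 0.20482. For the 'negative' outcome, the likelihood ratio is 0.23/0.78 = 0.29487.
Posterior odds = 0.20482 × 0.29487 = 0.060395, so P(H|E) = 0.060395/(1+0.060395) = 0.057. Then P(¬H|E) = 1 − 0.057 = 0.943.

P(¬H | E) ≈ 0.943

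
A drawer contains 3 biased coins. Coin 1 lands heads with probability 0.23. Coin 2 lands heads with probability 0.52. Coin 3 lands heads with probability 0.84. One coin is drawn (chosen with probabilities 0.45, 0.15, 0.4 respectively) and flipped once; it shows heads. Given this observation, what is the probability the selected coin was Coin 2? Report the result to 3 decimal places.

P(heads|C1) = 0.23; P(heads|C2) = 0.52; P(heads|C3) = 0.84.
Prior × likelihood for each source: 0.45·0.23=0.1035, 0.15·0.52=0.07800, 0.4·0.84=0.3360. Summing gives P(heads) = 0.51750.
P(Coin 2 | heads) = 0.07800 / 0.51750 = 0.151.

Posterior probability ≈ 0.151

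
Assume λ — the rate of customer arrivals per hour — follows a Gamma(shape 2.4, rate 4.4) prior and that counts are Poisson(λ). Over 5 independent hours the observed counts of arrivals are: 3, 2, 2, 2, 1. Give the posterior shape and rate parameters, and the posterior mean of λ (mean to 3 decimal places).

Total count ∑xᵢ = 10 over n = 5 hours.
Gamma is conjugate to the Poisson likelihood: posterior is Gamma(shape = 2.4+10 = 12.4, rate = 4.4+5 = 9.4).
E[λ | data] = 12.4/9.4 = 1.319.

Posterior: Gamma(shape=12.4, rate=9.4); mean ≈ 1.319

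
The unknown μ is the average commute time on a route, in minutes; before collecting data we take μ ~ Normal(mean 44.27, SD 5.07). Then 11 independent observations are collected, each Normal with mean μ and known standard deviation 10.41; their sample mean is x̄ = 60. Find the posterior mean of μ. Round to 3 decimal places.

Prior precision 1/τ₀² = 1/5.07² = 0.0389031; data precision n/σ² = 11/10.41² = 0.101506.
Posterior precision = 0.0389031 + 0.101506 = 0.140409.
Posterior mean = (0.0389031·44.27 + 0.101506·60) / 0.140409 = 55.642.

Posterior mean ≈ 55.642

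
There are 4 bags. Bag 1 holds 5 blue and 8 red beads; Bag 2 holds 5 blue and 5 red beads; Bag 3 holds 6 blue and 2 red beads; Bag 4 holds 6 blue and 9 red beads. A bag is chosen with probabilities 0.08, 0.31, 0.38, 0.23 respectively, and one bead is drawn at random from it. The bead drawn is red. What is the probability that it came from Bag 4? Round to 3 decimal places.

Posterior probability ≈ 0.316

P(red|Bag 1) = 0.6154; P(red|Bag 2) = 0.5; P(red|Bag 3) = 0.25; P(red|Bag 4) = 0.6.
Prior × likelihood for each source: 0.08·0.6154=0.04923, 0.31·0.5=0.1550, 0.38·0.25=0.09500, 0.23·0.6=0.1380. Summing gives P(red) = 0.43723.
P(Bag 4 | red) = 0.1380 / 0.43723 = 0.316.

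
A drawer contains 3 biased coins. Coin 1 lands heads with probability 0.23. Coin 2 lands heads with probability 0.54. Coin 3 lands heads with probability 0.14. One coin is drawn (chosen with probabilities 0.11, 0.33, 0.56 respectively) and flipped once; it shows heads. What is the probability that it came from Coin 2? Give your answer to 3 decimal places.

Posterior probability ≈ 0.632

P(heads|C1) = 0.23; P(heads|C2) = 0.54; P(heads|C3) = 0.14.
Prior × likelihood for each source: 0.11·0.23=0.02530, 0.33·0.54=0.1782, 0.56·0.14=0.07840. Summing gives P(heads) = 0.28190.
P(Coin 2 | heads) = 0.1782 / 0.28190 = 0.632.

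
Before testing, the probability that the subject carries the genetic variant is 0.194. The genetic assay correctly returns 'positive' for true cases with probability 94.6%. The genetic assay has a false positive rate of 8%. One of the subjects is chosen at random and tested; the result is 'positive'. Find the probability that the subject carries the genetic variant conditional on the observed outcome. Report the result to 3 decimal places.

Write H for 'the subject carries the genetic variant'. Prior odds H:¬H = 0.194/0.806 = 0.24069. For the 'positive' outcome, the likelihood ratio is 0.946/0.08 = 11.825.
Posterior odds = 0.24069 × 11.825 = 2.8462, so P(H|E) = 2.8462/(1+2.8462) = 0.740.

P(H | E) ≈ 0.740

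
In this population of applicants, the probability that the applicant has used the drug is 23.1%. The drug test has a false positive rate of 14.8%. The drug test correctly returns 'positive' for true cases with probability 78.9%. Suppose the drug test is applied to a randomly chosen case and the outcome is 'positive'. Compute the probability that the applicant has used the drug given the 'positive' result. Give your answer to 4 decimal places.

Let H be the event that the applicant has used the drug. P(H) = 0.231, so P(¬H) = 0.769. With E the 'positive' result, P(E|H) = 0.789 and P(E|¬H) = 0.148.
P(E) = 0.789·0.231 + 0.148·0.769 = 0.18226 + 0.11381 = 0.29607.
By Bayes' theorem, P(H|E) = 0.18226 / 0.29607 = 0.6156.

P(H | E) ≈ 0.6156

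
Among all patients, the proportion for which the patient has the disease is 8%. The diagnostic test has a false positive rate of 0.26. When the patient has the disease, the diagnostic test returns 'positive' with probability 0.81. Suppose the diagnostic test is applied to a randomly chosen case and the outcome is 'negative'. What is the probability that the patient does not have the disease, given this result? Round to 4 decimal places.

Write H for 'the patient has the disease'. Prior odds H:¬H = 0.08/0.92 = 0.086957. For the 'negative' outcome, the likelihood ratio is 0.19/0.74 = 0.25676.
Posterior odds = 0.086957 × 0.25676 = 0.022327, so P(H|E) = 0.022327/(1+0.022327) = 0.0218. Then P(¬H|E) = 1 − 0.0218 = 0.9782.

P(¬H | E) ≈ 0.9782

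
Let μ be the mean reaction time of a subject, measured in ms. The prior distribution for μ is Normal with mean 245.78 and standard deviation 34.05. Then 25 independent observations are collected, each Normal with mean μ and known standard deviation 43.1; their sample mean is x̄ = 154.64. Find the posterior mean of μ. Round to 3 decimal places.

Posterior mean ≈ 160.129

Prior precision 1/τ₀² = 1/34.05² = 0.00086251; data precision n/σ² = 25/43.1² = 0.0134582.
Posterior precision = 0.00086251 + 0.0134582 = 0.0143207.
Posterior mean = (0.00086251·245.78 + 0.0134582·154.64) / 0.0143207 = 160.129.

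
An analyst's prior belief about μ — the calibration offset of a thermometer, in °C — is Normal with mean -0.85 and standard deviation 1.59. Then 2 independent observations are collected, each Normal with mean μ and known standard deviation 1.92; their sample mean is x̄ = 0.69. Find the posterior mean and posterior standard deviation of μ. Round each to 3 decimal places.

Posterior mean ≈ 0.041; posterior SD ≈ 1.032

Prior precision 1/τ₀² = 1/1.59² = 0.395554; data precision n/σ² = 2/1.92² = 0.542535.
Posterior precision = 0.395554 + 0.542535 = 0.938089, giving posterior SD = 1/√0.938089 = 1.032.
Posterior mean = (0.395554·-0.85 + 0.542535·0.69) / 0.938089 = 0.041.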